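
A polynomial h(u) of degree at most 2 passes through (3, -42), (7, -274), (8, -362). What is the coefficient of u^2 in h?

Write h(u) = au^2 + bu + c. Substituting each data point gives a linear system:
  9a + 3b + c = -42
  49a + 7b + c = -274
  64a + 8b + c = -362
Solving the system yields a = -6, b = 2, c = 6.
So h(u) = -6u² + 2u + 6.
The leading coefficient is -6.

-6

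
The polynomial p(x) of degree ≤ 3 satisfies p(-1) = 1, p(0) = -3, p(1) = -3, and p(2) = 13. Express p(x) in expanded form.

p(x) = 2x^3 + 2x^2 - 4x - 3

Write p(x) = ax^3 + bx^2 + cx + d. Substituting each data point gives a linear system:
  -a + b - c + d = 1
  d = -3
  a + b + c + d = -3
  8a + 4b + 2c + d = 13
Solving the system yields a = 2, b = 2, c = -4, d = -3.
So p(x) = 2x^3 + 2x^2 - 4x - 3.
Check: p(1) = -3. ✓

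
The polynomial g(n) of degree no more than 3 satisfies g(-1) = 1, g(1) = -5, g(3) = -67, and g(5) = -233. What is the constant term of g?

Write g(n) = an^3 + bn^2 + cn + d. Substituting each data point gives a linear system:
  -a + b - c + d = 1
  a + b + c + d = -5
  27a + 9b + 3c + d = -67
  125a + 25b + 5c + d = -233
Solving the system yields a = -1, b = -4, c = -2, d = 2.
So g(n) = -n^3 - 4n^2 - 2n + 2.
The constant term is 2.

2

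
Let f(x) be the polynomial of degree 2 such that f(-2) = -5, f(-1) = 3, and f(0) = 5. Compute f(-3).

-19

Write f(x) = ax^2 + bx + c. Substituting each data point gives a linear system:
  4a - 2b + c = -5
  a - b + c = 3
  c = 5
Solving the system yields a = -3, b = -1, c = 5.
So f(x) = -3x^2 - x + 5.
Then f(-3) = -19.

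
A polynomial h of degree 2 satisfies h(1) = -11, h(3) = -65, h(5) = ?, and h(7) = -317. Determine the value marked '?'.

-167

The 3 known points determine the degree-2 polynomial uniquely.
Write h(s) = as^2 + bs + c. Substituting each data point gives a linear system:
  a + b + c = -11
  9a + 3b + c = -65
  49a + 7b + c = -317
Solving the system yields a = -6, b = -3, c = -2.
So h(s) = -6s^2 - 3s - 2.
Then h(5) = -167.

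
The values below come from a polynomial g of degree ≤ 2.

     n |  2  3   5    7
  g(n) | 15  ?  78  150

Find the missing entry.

30

The 3 known points determine the degree-2 polynomial uniquely.
Write g(n) = an^2 + bn + c. Substituting each data point gives a linear system:
  4a + 2b + c = 15
  25a + 5b + c = 78
  49a + 7b + c = 150
Solving the system yields a = 3, b = 0, c = 3.
So g(n) = 3n^2 + 3.
Then g(3) = 30.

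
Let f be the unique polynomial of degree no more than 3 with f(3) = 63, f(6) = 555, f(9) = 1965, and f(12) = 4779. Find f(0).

Forward differences of the values at u = 3, 6, 9, 12:
  f  : 63  555  1965  4779
  Δ  : 492  1410  2814
  Δ^2: 918  1404
  Δ^3: 486
The third differences are constant, confirming degree 3.
Interpolating (Newton forward form) and evaluating at u = 0 gives f(0) = 3.

3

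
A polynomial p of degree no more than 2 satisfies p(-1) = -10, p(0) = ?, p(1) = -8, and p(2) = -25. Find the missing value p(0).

The 3 known points determine the degree-2 polynomial uniquely.
Write p(s) = as^2 + bs + c. Substituting each data point gives a linear system:
  a - b + c = -10
  a + b + c = -8
  4a + 2b + c = -25
Solving the system yields a = -6, b = 1, c = -3.
So p(s) = -6s² + s - 3.
Then p(0) = -3.

-3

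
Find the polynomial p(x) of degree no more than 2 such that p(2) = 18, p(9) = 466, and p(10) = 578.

p(x) = 6x^2 - 2x - 2

Using the Lagrange interpolation formula with nodes 2, 9, 10:
  L_0(x) = (x - 9)(x - 10) / 56
  L_1(x) = (x - 2)(x - 10) / -7
  L_2(x) = (x - 2)(x - 9) / 8
Then p(x) = 18·L_0(x) + 466·L_1(x) + 578·L_2(x).
Expanding and collecting terms gives p(x) = 6x² - 2x - 2.
Check: p(2) = 18. ✓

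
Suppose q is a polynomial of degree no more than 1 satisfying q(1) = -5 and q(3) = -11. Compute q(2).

-8

Write q(x) = ax + b. Substituting each data point gives a linear system:
  a + b = -5
  3a + b = -11
Solving the system yields a = -3, b = -2.
So q(x) = -3x - 2.
Then q(2) = -8.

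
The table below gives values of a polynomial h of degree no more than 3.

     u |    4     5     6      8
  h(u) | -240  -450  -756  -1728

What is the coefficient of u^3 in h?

Write h(u) = au^3 + bu^2 + cu + d. Substituting each data point gives a linear system:
  64a + 16b + 4c + d = -240
  125a + 25b + 5c + d = -450
  216a + 36b + 6c + d = -756
  512a + 64b + 8c + d = -1728
Solving the system yields a = -3, b = -3, c = 0, d = 0.
So h(u) = -3u^3 - 3u^2.
The leading coefficient is -3.

-3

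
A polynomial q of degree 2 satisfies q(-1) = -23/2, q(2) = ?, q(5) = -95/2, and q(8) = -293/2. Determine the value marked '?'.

-5/2

The 3 known points determine the degree-2 polynomial uniquely.
Write q(n) = an^2 + bn + c. Substituting each data point gives a linear system:
  a - b + c = -23/2
  25a + 5b + c = -95/2
  64a + 8b + c = -293/2
Solving the system yields a = -3, b = 6, c = -5/2.
So q(n) = -3n^2 + 6n - 5/2.
Then q(2) = -5/2.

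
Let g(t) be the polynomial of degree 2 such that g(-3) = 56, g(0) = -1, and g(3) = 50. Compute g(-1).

6

Forward differences of the values at t = -3, 0, 3:
  g  : 56  -1  50
  Δ  : -57  51
  Δ^2: 108
The second differences are constant, confirming degree 2.
Interpolating (Newton forward form) and evaluating at t = -1 gives g(-1) = 6.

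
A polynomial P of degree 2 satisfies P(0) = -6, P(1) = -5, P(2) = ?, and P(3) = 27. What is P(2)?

6

On equispaced nodes a degree-2 polynomial has vanishing third forward difference, so
  - P(0) + 3·P(1) - 3·P(2) + P(3) = 0.
Substituting the known values and solving for P(2):
  -3·P(2) = -18
  P(2) = 6.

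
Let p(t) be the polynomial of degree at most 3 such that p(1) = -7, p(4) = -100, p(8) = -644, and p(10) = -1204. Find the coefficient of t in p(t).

0

Write p(t) = at^3 + bt^2 + ct + d. Substituting each data point gives a linear system:
  a + b + c + d = -7
  64a + 16b + 4c + d = -100
  512a + 64b + 8c + d = -644
  1000a + 100b + 10c + d = -1204
Solving the system yields a = -1, b = -2, c = 0, d = -4.
So p(t) = -t^3 - 2t^2 - 4.
The coefficient of t is 0.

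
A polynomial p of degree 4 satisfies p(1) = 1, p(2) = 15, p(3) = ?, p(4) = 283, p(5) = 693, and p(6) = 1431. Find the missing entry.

87

The 5 known points determine the degree-4 polynomial uniquely.
Write p(n) = an^4 + bn^3 + cn^2 + dn + e. Substituting each data point gives a linear system:
  a + b + c + d + e = 1
  16a + 8b + 4c + 2d + e = 15
  256a + 64b + 16c + 4d + e = 283
  625a + 125b + 25c + 5d + e = 693
  1296a + 216b + 36c + 6d + e = 1431
Solving the system yields a = 1, b = 1, c = -2, d = -2, e = 3.
So p(n) = n⁴ + n³ - 2n² - 2n + 3.
Then p(3) = 87.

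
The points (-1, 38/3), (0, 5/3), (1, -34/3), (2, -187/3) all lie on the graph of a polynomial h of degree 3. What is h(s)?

h(s) = -6s^3 - s^2 - 6s + 5/3

Using the Lagrange interpolation formula with nodes -1, 0, 1, 2:
  L_0(s) = s(s - 1)(s - 2) / -6
  L_1(s) = (s + 1)(s - 1)(s - 2) / 2
  L_2(s) = (s + 1)s(s - 2) / -2
  L_3(s) = (s + 1)s(s - 1) / 6
Then h(s) = 38/3·L_0(s) + 5/3·L_1(s) - 34/3·L_2(s) - 187/3·L_3(s).
Expanding and collecting terms gives h(s) = -6s^3 - s^2 - 6s + 5/3.
Check: h(0) = 5/3. ✓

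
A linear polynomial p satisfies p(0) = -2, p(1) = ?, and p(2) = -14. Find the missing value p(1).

-8

On equispaced nodes a degree-1 polynomial has vanishing second forward difference, so
  p(0) - 2·p(1) + p(2) = 0.
Substituting the known values and solving for p(1):
  -2·p(1) = 16
  p(1) = -8.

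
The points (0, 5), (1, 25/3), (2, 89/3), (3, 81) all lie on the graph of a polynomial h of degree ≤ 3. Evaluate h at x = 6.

535

Forward differences of the values at x = 0, 1, 2, 3:
  h  : 5  25/3  89/3  81
  Δ  : 10/3  64/3  154/3
  Δ^2: 18  30
  Δ^3: 12
The third differences are constant, confirming degree 3.
Interpolating (Newton forward form) and evaluating at x = 6 gives h(6) = 535.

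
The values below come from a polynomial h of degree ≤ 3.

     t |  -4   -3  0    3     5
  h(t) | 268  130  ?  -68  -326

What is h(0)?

The 4 known points determine the degree-3 polynomial uniquely.
Write h(t) = at^3 + bt^2 + ct + d. Substituting each data point gives a linear system:
  -64a + 16b - 4c + d = 268
  -27a + 9b - 3c + d = 130
  27a + 9b + 3c + d = -68
  125a + 25b + 5c + d = -326
Solving the system yields a = -3, b = 3, c = -6, d = 4.
So h(t) = -3t^3 + 3t^2 - 6t + 4.
Then h(0) = 4.

4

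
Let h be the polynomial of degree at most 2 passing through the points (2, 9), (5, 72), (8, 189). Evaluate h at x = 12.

Forward differences of the values at x = 2, 5, 8:
  h  : 9  72  189
  Δ  : 63  117
  Δ^2: 54
The second differences are constant, confirming degree 2.
Interpolating (Newton forward form) and evaluating at x = 12 gives h(12) = 429.

429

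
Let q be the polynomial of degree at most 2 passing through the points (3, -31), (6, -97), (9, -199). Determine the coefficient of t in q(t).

Write q(t) = at^2 + bt + c. Substituting each data point gives a linear system:
  9a + 3b + c = -31
  36a + 6b + c = -97
  81a + 9b + c = -199
Solving the system yields a = -2, b = -4, c = -1.
So q(t) = -2t² - 4t - 1.
The coefficient of t is -4.

-4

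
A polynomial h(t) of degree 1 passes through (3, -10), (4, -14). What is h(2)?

-6

Write h(t) = at + b. Substituting each data point gives a linear system:
  3a + b = -10
  4a + b = -14
Solving the system yields a = -4, b = 2.
So h(t) = -4t + 2.
Then h(2) = -6.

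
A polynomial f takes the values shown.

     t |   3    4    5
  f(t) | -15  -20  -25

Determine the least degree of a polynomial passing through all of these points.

1

Forward differences of the values at t = 3, 4, 5:
  f  : -15  -20  -25
  Δ  : -5  -5
  Δ^2: 0
The first differences are constant (-5) and nonzero, while all higher differences vanish, so the minimal degree is 1.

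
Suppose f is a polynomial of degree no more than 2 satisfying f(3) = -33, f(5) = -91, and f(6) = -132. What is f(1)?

Using the Lagrange interpolation formula with nodes 3, 5, 6:
  L_0(x) = (x - 5)(x - 6) / 6
  L_1(x) = (x - 3)(x - 6) / -2
  L_2(x) = (x - 3)(x - 5) / 3
Then f(x) = -33·L_0(x) - 91·L_1(x) - 132·L_2(x).
Expanding and collecting terms gives f(x) = -4x^2 + 3x - 6.
Evaluating at x = 1: f(1) = -7.

-7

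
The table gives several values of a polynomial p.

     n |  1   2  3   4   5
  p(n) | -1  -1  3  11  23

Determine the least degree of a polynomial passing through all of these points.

Forward differences of the values at n = 1, 2, 3, 4, 5:
  p  : -1  -1  3  11  23
  Δ  : 0  4  8  12
  Δ^2: 4  4  4
  Δ^3: 0  0
  Δ^4: 0
The second differences are constant (4) and nonzero, while all higher differences vanish, so the minimal degree is 2.

2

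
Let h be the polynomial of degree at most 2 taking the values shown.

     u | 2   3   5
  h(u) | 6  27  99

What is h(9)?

363

Using the Lagrange interpolation formula with nodes 2, 3, 5:
  L_0(u) = (u - 3)(u - 5) / 3
  L_1(u) = (u - 2)(u - 5) / -2
  L_2(u) = (u - 2)(u - 3) / 6
Then h(u) = 6·L_0(u) + 27·L_1(u) + 99·L_2(u).
Expanding and collecting terms gives h(u) = 5u² - 4u - 6.
Evaluating at u = 9: h(9) = 363.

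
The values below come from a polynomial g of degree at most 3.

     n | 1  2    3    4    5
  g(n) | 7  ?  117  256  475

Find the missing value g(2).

On equispaced nodes a degree-3 polynomial has vanishing fourth forward difference, so
  g(1) - 4·g(2) + 6·g(3) - 4·g(4) + g(5) = 0.
Substituting the known values and solving for g(2):
  -4·g(2) = -160
  g(2) = 40.

40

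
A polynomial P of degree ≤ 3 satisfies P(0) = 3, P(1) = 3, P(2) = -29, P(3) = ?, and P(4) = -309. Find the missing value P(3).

-123

The 4 known points determine the degree-3 polynomial uniquely.
Write P(u) = au^3 + bu^2 + cu + d. Substituting each data point gives a linear system:
  d = 3
  a + b + c + d = 3
  8a + 4b + 2c + d = -29
  64a + 16b + 4c + d = -309
Solving the system yields a = -5, b = -1, c = 6, d = 3.
So P(u) = -5u^3 - u^2 + 6u + 3.
Then P(3) = -123.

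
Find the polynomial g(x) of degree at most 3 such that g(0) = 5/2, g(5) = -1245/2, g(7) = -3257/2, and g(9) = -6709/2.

Write g(x) = ax^3 + bx^2 + cx + d. Substituting each data point gives a linear system:
  d = 5/2
  125a + 25b + 5c + d = -1245/2
  343a + 49b + 7c + d = -3257/2
  729a + 81b + 9c + d = -6709/2
Solving the system yields a = -4, b = -6, c = 5, d = 5/2.
So g(x) = -4x^3 - 6x^2 + 5x + 5/2.
Check: g(7) = -3257/2. ✓

g(x) = -4x^3 - 6x^2 + 5x + 5/2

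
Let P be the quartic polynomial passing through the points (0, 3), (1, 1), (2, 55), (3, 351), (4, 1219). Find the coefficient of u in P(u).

-4

Write P(u) = au^4 + bu^3 + cu^2 + du + e. Substituting each data point gives a linear system:
  e = 3
  a + b + c + d + e = 1
  16a + 8b + 4c + 2d + e = 55
  81a + 27b + 9c + 3d + e = 351
  256a + 64b + 16c + 4d + e = 1219
Solving the system yields a = 6, b = -5, c = 1, d = -4, e = 3.
So P(u) = 6u⁴ - 5u³ + u² - 4u + 3.
The coefficient of u is -4.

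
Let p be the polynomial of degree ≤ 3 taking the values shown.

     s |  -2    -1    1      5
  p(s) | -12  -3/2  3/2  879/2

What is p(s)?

p(s) = 3s^3 + 3s^2 - (3/2)s - 3

Write p(s) = as^3 + bs^2 + cs + d. Substituting each data point gives a linear system:
  -8a + 4b - 2c + d = -12
  -a + b - c + d = -3/2
  a + b + c + d = 3/2
  125a + 25b + 5c + d = 879/2
Solving the system yields a = 3, b = 3, c = -3/2, d = -3.
So p(s) = 3s^3 + 3s^2 - (3/2)s - 3.
Check: p(5) = 879/2. ✓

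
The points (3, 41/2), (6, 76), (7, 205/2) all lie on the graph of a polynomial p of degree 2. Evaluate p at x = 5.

Using the Lagrange interpolation formula with nodes 3, 6, 7:
  L_0(x) = (x - 6)(x - 7) / 12
  L_1(x) = (x - 3)(x - 7) / -3
  L_2(x) = (x - 3)(x - 6) / 4
Then p(x) = 41/2·L_0(x) + 76·L_1(x) + 205/2·L_2(x).
Expanding and collecting terms gives p(x) = 2x² + (1/2)x + 1.
Evaluating at x = 5: p(5) = 107/2.

107/2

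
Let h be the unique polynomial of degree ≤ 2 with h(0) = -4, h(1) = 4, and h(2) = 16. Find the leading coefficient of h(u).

Write h(u) = au^2 + bu + c. Substituting each data point gives a linear system:
  c = -4
  a + b + c = 4
  4a + 2b + c = 16
Solving the system yields a = 2, b = 6, c = -4.
So h(u) = 2u^2 + 6u - 4.
The leading coefficient is 2.

2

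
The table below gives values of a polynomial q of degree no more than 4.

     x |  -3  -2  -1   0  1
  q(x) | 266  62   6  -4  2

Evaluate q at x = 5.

Using the Lagrange interpolation formula with nodes -3, -2, -1, 0, 1:
  L_0(x) = (x + 2)(x + 1)x(x - 1) / 24
  L_1(x) = (x + 3)(x + 1)x(x - 1) / -6
  L_2(x) = (x + 3)(x + 2)x(x - 1) / 4
  L_3(x) = (x + 3)(x + 2)(x + 1)(x - 1) / -6
  L_4(x) = (x + 3)(x + 2)(x + 1)x / 24
Then q(x) = 266·L_0(x) + 62·L_1(x) + 6·L_2(x) - 4·L_3(x) + 2·L_4(x).
Expanding and collecting terms gives q(x) = 3x^4 + x^3 + 5x^2 - 3x - 4.
Evaluating at x = 5: q(5) = 2106.

2106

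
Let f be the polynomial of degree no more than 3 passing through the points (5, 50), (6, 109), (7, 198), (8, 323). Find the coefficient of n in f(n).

Write f(n) = an^3 + bn^2 + cn + d. Substituting each data point gives a linear system:
  125a + 25b + 5c + d = 50
  216a + 36b + 6c + d = 109
  343a + 49b + 7c + d = 198
  512a + 64b + 8c + d = 323
Solving the system yields a = 1, b = -3, c = 1, d = -5.
So f(n) = n^3 - 3n^2 + n - 5.
The coefficient of n is 1.

1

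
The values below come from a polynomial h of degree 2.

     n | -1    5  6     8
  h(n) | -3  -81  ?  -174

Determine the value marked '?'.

-108

The 3 known points determine the degree-2 polynomial uniquely.
Write h(n) = an^2 + bn + c. Substituting each data point gives a linear system:
  a - b + c = -3
  25a + 5b + c = -81
  64a + 8b + c = -174
Solving the system yields a = -2, b = -5, c = -6.
So h(n) = -2n² - 5n - 6.
Then h(6) = -108.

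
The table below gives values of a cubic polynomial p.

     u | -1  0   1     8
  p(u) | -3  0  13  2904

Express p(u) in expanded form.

Write p(u) = au^3 + bu^2 + cu + d. Substituting each data point gives a linear system:
  -a + b - c + d = -3
  d = 0
  a + b + c + d = 13
  512a + 64b + 8c + d = 2904
Solving the system yields a = 5, b = 5, c = 3, d = 0.
So p(u) = 5u³ + 5u² + 3u.
Check: p(-1) = -3. ✓

p(u) = 5u^3 + 5u^2 + 3u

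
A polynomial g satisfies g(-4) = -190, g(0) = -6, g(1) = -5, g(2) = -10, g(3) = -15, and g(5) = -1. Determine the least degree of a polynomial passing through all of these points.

Divided differences on the nodes -4, 0, 1, 2, 3, 5:
  order 0: -190  -6  -5  -10  -15  -1
  order 1: 46  1  -5  -5  7
  order 2: -9  -3  0  4
  order 3: 1  1  1
  order 4: 0  0
  order 5: 0
The order-3 divided differences are all 1 (nonzero) and every higher order vanishes, so the data lies on a polynomial of degree exactly 3.

3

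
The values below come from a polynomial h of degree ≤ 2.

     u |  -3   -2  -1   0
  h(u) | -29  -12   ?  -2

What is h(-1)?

-3

On equispaced nodes a degree-2 polynomial has vanishing third forward difference, so
  - h(-3) + 3·h(-2) - 3·h(-1) + h(0) = 0.
Substituting the known values and solving for h(-1):
  -3·h(-1) = 9
  h(-1) = -3.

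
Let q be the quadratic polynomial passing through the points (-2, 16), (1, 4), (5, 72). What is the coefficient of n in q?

-1

Write q(n) = an^2 + bn + c. Substituting each data point gives a linear system:
  4a - 2b + c = 16
  a + b + c = 4
  25a + 5b + c = 72
Solving the system yields a = 3, b = -1, c = 2.
So q(n) = 3n² - n + 2.
The coefficient of n is -1.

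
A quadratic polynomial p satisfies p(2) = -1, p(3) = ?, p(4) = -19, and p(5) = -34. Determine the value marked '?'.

The 3 known points determine the degree-2 polynomial uniquely.
Write p(x) = ax^2 + bx + c. Substituting each data point gives a linear system:
  4a + 2b + c = -1
  16a + 4b + c = -19
  25a + 5b + c = -34
Solving the system yields a = -2, b = 3, c = 1.
So p(x) = -2x^2 + 3x + 1.
Then p(3) = -8.

-8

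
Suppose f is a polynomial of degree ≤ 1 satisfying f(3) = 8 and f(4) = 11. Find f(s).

Using the Lagrange interpolation formula with nodes 3, 4:
  L_0(s) = (s - 4) / -1
  L_1(s) = (s - 3) / 1
Then f(s) = 8·L_0(s) + 11·L_1(s).
Expanding and collecting terms gives f(s) = 3s - 1.
Check: f(4) = 11. ✓

f(s) = 3s - 1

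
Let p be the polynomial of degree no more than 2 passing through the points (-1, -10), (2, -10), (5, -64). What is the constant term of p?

Write p(n) = an^2 + bn + c. Substituting each data point gives a linear system:
  a - b + c = -10
  4a + 2b + c = -10
  25a + 5b + c = -64
Solving the system yields a = -3, b = 3, c = -4.
So p(n) = -3n^2 + 3n - 4.
The constant term is -4.

-4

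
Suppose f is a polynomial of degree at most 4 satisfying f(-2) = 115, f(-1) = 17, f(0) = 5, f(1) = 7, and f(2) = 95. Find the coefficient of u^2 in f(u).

1

Write f(u) = au^4 + bu^3 + cu^2 + du + e. Substituting each data point gives a linear system:
  16a - 8b + 4c - 2d + e = 115
  a - b + c - d + e = 17
  e = 5
  a + b + c + d + e = 7
  16a + 8b + 4c + 2d + e = 95
Solving the system yields a = 6, b = 0, c = 1, d = -5, e = 5.
So f(u) = 6u^4 + u^2 - 5u + 5.
The coefficient of u^2 is 1.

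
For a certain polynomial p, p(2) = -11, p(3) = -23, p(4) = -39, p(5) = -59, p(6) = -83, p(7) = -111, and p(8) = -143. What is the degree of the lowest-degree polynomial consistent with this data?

2

Forward differences of the values at n = 2, 3, 4, 5, 6, 7, 8:
  p  : -11  -23  -39  -59  -83  -111  -143
  Δ  : -12  -16  -20  -24  -28  -32
  Δ^2: -4  -4  -4  -4  -4
  Δ^3: 0  0  0  0
  Δ^4: 0  0  0
  Δ^5: 0  0
  Δ^6: 0
The second differences are constant (-4) and nonzero, while all higher differences vanish, so the minimal degree is 2.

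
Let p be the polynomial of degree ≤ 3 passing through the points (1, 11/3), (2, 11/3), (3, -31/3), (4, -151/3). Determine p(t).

Write p(t) = at^3 + bt^2 + ct + d. Substituting each data point gives a linear system:
  a + b + c + d = 11/3
  8a + 4b + 2c + d = 11/3
  27a + 9b + 3c + d = -31/3
  64a + 16b + 4c + d = -151/3
Solving the system yields a = -2, b = 5, c = -1, d = 5/3.
So p(t) = -2t³ + 5t² - t + 5/3.
Check: p(4) = -151/3. ✓

p(t) = -2t^3 + 5t^2 - t + 5/3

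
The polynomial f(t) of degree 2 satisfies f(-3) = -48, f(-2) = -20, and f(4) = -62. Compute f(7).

-218

Write f(t) = at^2 + bt + c. Substituting each data point gives a linear system:
  9a - 3b + c = -48
  4a - 2b + c = -20
  16a + 4b + c = -62
Solving the system yields a = -5, b = 3, c = 6.
So f(t) = -5t^2 + 3t + 6.
Then f(7) = -218.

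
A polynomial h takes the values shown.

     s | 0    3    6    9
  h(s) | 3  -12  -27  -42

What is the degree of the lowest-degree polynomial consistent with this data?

Forward differences of the values at s = 0, 3, 6, 9:
  h  : 3  -12  -27  -42
  Δ  : -15  -15  -15
  Δ^2: 0  0
  Δ^3: 0
The first differences are constant (-15) and nonzero, while all higher differences vanish, so the minimal degree is 1.

1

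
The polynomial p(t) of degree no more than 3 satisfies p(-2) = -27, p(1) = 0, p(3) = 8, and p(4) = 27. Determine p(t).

Using the Lagrange interpolation formula with nodes -2, 1, 3, 4:
  L_0(t) = (t - 1)(t - 3)(t - 4) / -90
  L_1(t) = (t + 2)(t - 3)(t - 4) / 18
  L_2(t) = (t + 2)(t - 1)(t - 4) / -10
  L_3(t) = (t + 2)(t - 1)(t - 3) / 18
Then p(t) = -27·L_0(t) + 0·L_1(t) + 8·L_2(t) + 27·L_3(t).
Expanding and collecting terms gives p(t) = t³ - 3t² + 3t - 1.
Check: p(4) = 27. ✓

p(t) = t^3 - 3t^2 + 3t - 1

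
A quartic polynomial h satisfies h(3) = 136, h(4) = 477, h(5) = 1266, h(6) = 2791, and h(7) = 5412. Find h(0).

Using the Lagrange interpolation formula with nodes 3, 4, 5, 6, 7:
  L_0(n) = (n - 4)(n - 5)(n - 6)(n - 7) / 24
  L_1(n) = (n - 3)(n - 5)(n - 6)(n - 7) / -6
  L_2(n) = (n - 3)(n - 4)(n - 6)(n - 7) / 4
  L_3(n) = (n - 3)(n - 4)(n - 5)(n - 7) / -6
  L_4(n) = (n - 3)(n - 4)(n - 5)(n - 6) / 24
Then h(n) = 136·L_0(n) + 477·L_1(n) + 1266·L_2(n) + 2791·L_3(n) + 5412·L_4(n).
Expanding and collecting terms gives h(n) = 3n^4 - 6n^3 + 5n^2 + 3n + 1.
Evaluating at n = 0: h(0) = 1.

1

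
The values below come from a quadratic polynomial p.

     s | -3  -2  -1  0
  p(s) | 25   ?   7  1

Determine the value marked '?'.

The 3 known points determine the degree-2 polynomial uniquely.
Write p(s) = as^2 + bs + c. Substituting each data point gives a linear system:
  9a - 3b + c = 25
  a - b + c = 7
  c = 1
Solving the system yields a = 1, b = -5, c = 1.
So p(s) = s^2 - 5s + 1.
Then p(-2) = 15.

15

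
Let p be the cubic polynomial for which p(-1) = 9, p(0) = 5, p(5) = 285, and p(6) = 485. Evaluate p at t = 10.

Write p(t) = at^3 + bt^2 + ct + d. Substituting each data point gives a linear system:
  -a + b - c + d = 9
  d = 5
  125a + 25b + 5c + d = 285
  216a + 36b + 6c + d = 485
Solving the system yields a = 2, b = 2, c = -4, d = 5.
So p(t) = 2t^3 + 2t^2 - 4t + 5.
Then p(10) = 2165.

2165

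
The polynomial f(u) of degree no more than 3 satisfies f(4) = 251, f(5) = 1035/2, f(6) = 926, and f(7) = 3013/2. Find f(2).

24

Forward differences of the values at u = 4, 5, 6, 7:
  f  : 251  1035/2  926  3013/2
  Δ  : 533/2  817/2  1161/2
  Δ^2: 142  172
  Δ^3: 30
The third differences are constant, confirming degree 3.
Interpolating (Newton forward form) and evaluating at u = 2 gives f(2) = 24.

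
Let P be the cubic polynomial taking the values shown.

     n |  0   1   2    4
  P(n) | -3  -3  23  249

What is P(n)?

Write P(n) = an^3 + bn^2 + cn + d. Substituting each data point gives a linear system:
  d = -3
  a + b + c + d = -3
  8a + 4b + 2c + d = 23
  64a + 16b + 4c + d = 249
Solving the system yields a = 4, b = 1, c = -5, d = -3.
So P(n) = 4n^3 + n^2 - 5n - 3.
Check: P(1) = -3. ✓

P(n) = 4n^3 + n^2 - 5n - 3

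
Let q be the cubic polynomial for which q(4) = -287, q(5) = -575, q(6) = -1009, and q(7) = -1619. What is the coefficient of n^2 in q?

Write q(n) = an^3 + bn^2 + cn + d. Substituting each data point gives a linear system:
  64a + 16b + 4c + d = -287
  125a + 25b + 5c + d = -575
  216a + 36b + 6c + d = -1009
  343a + 49b + 7c + d = -1619
Solving the system yields a = -5, b = 2, c = -1, d = 5.
So q(n) = -5n^3 + 2n^2 - n + 5.
The coefficient of n^2 is 2.

2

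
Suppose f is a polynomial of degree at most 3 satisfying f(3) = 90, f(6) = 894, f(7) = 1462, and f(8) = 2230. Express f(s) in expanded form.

f(s) = 5s^3 - 5s^2 - 2s + 6

Using the Lagrange interpolation formula with nodes 3, 6, 7, 8:
  L_0(s) = (s - 6)(s - 7)(s - 8) / -60
  L_1(s) = (s - 3)(s - 7)(s - 8) / 6
  L_2(s) = (s - 3)(s - 6)(s - 8) / -4
  L_3(s) = (s - 3)(s - 6)(s - 7) / 10
Then f(s) = 90·L_0(s) + 894·L_1(s) + 1462·L_2(s) + 2230·L_3(s).
Expanding and collecting terms gives f(s) = 5s³ - 5s² - 2s + 6.
Check: f(6) = 894. ✓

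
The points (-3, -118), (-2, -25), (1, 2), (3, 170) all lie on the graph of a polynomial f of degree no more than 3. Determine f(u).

f(u) = 6u^3 + 3u^2 - 6u - 1

Using the Lagrange interpolation formula with nodes -3, -2, 1, 3:
  L_0(u) = (u + 2)(u - 1)(u - 3) / -24
  L_1(u) = (u + 3)(u - 1)(u - 3) / 15
  L_2(u) = (u + 3)(u + 2)(u - 3) / -24
  L_3(u) = (u + 3)(u + 2)(u - 1) / 60
Then f(u) = -118·L_0(u) - 25·L_1(u) + 2·L_2(u) + 170·L_3(u).
Expanding and collecting terms gives f(u) = 6u^3 + 3u^2 - 6u - 1.
Check: f(-2) = -25. ✓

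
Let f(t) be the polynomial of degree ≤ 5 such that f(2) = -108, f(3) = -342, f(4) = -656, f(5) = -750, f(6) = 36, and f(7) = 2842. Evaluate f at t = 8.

9408

Forward differences of the values at t = 2, 3, 4, 5, 6, 7:
  f  : -108  -342  -656  -750  36  2842
  Δ  : -234  -314  -94  786  2806
  Δ^2: -80  220  880  2020
  Δ^3: 300  660  1140
  Δ^4: 360  480
  Δ^5: 120
The fifth differences are constant, confirming degree 5.
Interpolating (Newton forward form) and evaluating at t = 8 gives f(8) = 9408.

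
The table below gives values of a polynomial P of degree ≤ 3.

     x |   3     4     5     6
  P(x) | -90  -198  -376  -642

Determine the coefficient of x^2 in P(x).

Write P(x) = ax^3 + bx^2 + cx + d. Substituting each data point gives a linear system:
  27a + 9b + 3c + d = -90
  64a + 16b + 4c + d = -198
  125a + 25b + 5c + d = -376
  216a + 36b + 6c + d = -642
Solving the system yields a = -3, b = 1, c = -4, d = -6.
So P(x) = -3x^3 + x^2 - 4x - 6.
The coefficient of x^2 is 1.

1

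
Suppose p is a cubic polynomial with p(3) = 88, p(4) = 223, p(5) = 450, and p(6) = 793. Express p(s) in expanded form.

Write p(s) = as^3 + bs^2 + cs + d. Substituting each data point gives a linear system:
  27a + 9b + 3c + d = 88
  64a + 16b + 4c + d = 223
  125a + 25b + 5c + d = 450
  216a + 36b + 6c + d = 793
Solving the system yields a = 4, b = -2, c = 1, d = -5.
So p(s) = 4s^3 - 2s^2 + s - 5.
Check: p(3) = 88. ✓

p(s) = 4s^3 - 2s^2 + s - 5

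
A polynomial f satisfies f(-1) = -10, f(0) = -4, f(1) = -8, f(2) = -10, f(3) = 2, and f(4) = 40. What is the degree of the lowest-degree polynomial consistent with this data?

Forward differences of the values at x = -1, 0, 1, 2, 3, 4:
  f  : -10  -4  -8  -10  2  40
  Δ  : 6  -4  -2  12  38
  Δ^2: -10  2  14  26
  Δ^3: 12  12  12
  Δ^4: 0  0
  Δ^5: 0
The third differences are constant (12) and nonzero, while all higher differences vanish, so the minimal degree is 3.

3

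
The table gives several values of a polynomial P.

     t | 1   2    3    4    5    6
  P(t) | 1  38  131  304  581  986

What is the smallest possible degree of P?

Forward differences of the values at t = 1, 2, 3, 4, 5, 6:
  P  : 1  38  131  304  581  986
  Δ  : 37  93  173  277  405
  Δ^2: 56  80  104  128
  Δ^3: 24  24  24
  Δ^4: 0  0
  Δ^5: 0
The third differences are constant (24) and nonzero, while all higher differences vanish, so the minimal degree is 3.

3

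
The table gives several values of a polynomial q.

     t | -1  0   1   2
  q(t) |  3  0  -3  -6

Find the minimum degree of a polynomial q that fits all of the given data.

1

Forward differences of the values at t = -1, 0, 1, 2:
  q  : 3  0  -3  -6
  Δ  : -3  -3  -3
  Δ^2: 0  0
  Δ^3: 0
The first differences are constant (-3) and nonzero, while all higher differences vanish, so the minimal degree is 1.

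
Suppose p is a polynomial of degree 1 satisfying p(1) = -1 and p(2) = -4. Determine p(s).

p(s) = -3s + 2

Write p(s) = as + b. Substituting each data point gives a linear system:
  a + b = -1
  2a + b = -4
Solving the system yields a = -3, b = 2.
So p(s) = -3s + 2.
Check: p(1) = -1. ✓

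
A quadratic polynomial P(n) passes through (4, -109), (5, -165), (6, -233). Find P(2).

Using the Lagrange interpolation formula with nodes 4, 5, 6:
  L_0(n) = (n - 5)(n - 6) / 2
  L_1(n) = (n - 4)(n - 6) / -1
  L_2(n) = (n - 4)(n - 5) / 2
Then P(n) = -109·L_0(n) - 165·L_1(n) - 233·L_2(n).
Expanding and collecting terms gives P(n) = -6n^2 - 2n - 5.
Evaluating at n = 2: P(2) = -33.

-33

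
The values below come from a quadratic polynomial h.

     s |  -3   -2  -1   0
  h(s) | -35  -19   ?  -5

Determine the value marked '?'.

-9

On equispaced nodes a degree-2 polynomial has vanishing third forward difference, so
  - h(-3) + 3·h(-2) - 3·h(-1) + h(0) = 0.
Substituting the known values and solving for h(-1):
  -3·h(-1) = 27
  h(-1) = -9.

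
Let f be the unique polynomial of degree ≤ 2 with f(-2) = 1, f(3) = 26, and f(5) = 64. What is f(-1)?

-2

Write f(n) = an^2 + bn + c. Substituting each data point gives a linear system:
  4a - 2b + c = 1
  9a + 3b + c = 26
  25a + 5b + c = 64
Solving the system yields a = 2, b = 3, c = -1.
So f(n) = 2n^2 + 3n - 1.
Then f(-1) = -2.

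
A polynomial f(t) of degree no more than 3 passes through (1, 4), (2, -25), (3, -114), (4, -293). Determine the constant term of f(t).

3

Write f(t) = at^3 + bt^2 + ct + d. Substituting each data point gives a linear system:
  a + b + c + d = 4
  8a + 4b + 2c + d = -25
  27a + 9b + 3c + d = -114
  64a + 16b + 4c + d = -293
Solving the system yields a = -5, b = 0, c = 6, d = 3.
So f(t) = -5t^3 + 6t + 3.
The constant term is 3.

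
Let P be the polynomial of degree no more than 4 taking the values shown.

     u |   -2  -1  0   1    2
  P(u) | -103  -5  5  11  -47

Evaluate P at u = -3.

-517

Using the Lagrange interpolation formula with nodes -2, -1, 0, 1, 2:
  L_0(u) = (u + 1)u(u - 1)(u - 2) / 24
  L_1(u) = (u + 2)u(u - 1)(u - 2) / -6
  L_2(u) = (u + 2)(u + 1)(u - 1)(u - 2) / 4
  L_3(u) = (u + 2)(u + 1)u(u - 2) / -6
  L_4(u) = (u + 2)(u + 1)u(u - 1) / 24
Then P(u) = -103·L_0(u) - 5·L_1(u) + 5·L_2(u) + 11·L_3(u) - 47·L_4(u).
Expanding and collecting terms gives P(u) = -6u⁴ + 2u³ + 4u² + 6u + 5.
Evaluating at u = -3: P(-3) = -517.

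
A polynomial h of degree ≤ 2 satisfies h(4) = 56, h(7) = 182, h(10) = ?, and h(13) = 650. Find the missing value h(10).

The 3 known points determine the degree-2 polynomial uniquely.
Write h(u) = au^2 + bu + c. Substituting each data point gives a linear system:
  16a + 4b + c = 56
  49a + 7b + c = 182
  169a + 13b + c = 650
Solving the system yields a = 4, b = -2, c = 0.
So h(u) = 4u^2 - 2u.
Then h(10) = 380.

380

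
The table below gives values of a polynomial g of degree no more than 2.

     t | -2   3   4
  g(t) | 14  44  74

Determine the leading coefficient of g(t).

Write g(t) = at^2 + bt + c. Substituting each data point gives a linear system:
  4a - 2b + c = 14
  9a + 3b + c = 44
  16a + 4b + c = 74
Solving the system yields a = 4, b = 2, c = 2.
So g(t) = 4t² + 2t + 2.
The leading coefficient is 4.

4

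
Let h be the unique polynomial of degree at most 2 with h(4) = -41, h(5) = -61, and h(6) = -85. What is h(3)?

-25

Write h(t) = at^2 + bt + c. Substituting each data point gives a linear system:
  16a + 4b + c = -41
  25a + 5b + c = -61
  36a + 6b + c = -85
Solving the system yields a = -2, b = -2, c = -1.
So h(t) = -2t^2 - 2t - 1.
Then h(3) = -25.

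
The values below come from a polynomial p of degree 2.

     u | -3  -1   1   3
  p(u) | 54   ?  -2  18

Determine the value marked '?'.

The 3 known points determine the degree-2 polynomial uniquely.
Write p(u) = au^2 + bu + c. Substituting each data point gives a linear system:
  9a - 3b + c = 54
  a + b + c = -2
  9a + 3b + c = 18
Solving the system yields a = 4, b = -6, c = 0.
So p(u) = 4u² - 6u.
Then p(-1) = 10.

10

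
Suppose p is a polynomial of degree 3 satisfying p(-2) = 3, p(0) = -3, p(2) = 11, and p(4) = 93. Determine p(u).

Write p(u) = au^3 + bu^2 + cu + d. Substituting each data point gives a linear system:
  -8a + 4b - 2c + d = 3
  d = -3
  8a + 4b + 2c + d = 11
  64a + 16b + 4c + d = 93
Solving the system yields a = 1, b = 5/2, c = -2, d = -3.
So p(u) = u³ + (5/2)u² - 2u - 3.
Check: p(2) = 11. ✓

p(u) = u^3 + (5/2)u^2 - 2u - 3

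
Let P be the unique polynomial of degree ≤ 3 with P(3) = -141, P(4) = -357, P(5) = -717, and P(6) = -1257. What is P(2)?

-33

Forward differences of the values at u = 3, 4, 5, 6:
  P  : -141  -357  -717  -1257
  Δ  : -216  -360  -540
  Δ^2: -144  -180
  Δ^3: -36
The third differences are constant, confirming degree 3.
Interpolating (Newton forward form) and evaluating at u = 2 gives P(2) = -33.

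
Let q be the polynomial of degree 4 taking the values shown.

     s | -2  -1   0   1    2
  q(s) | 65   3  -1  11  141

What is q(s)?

q(s) = 6s^4 + 5s^3 + 2s^2 - s - 1

Write q(s) = as^4 + bs^3 + cs^2 + ds + e. Substituting each data point gives a linear system:
  16a - 8b + 4c - 2d + e = 65
  a - b + c - d + e = 3
  e = -1
  a + b + c + d + e = 11
  16a + 8b + 4c + 2d + e = 141
Solving the system yields a = 6, b = 5, c = 2, d = -1, e = -1.
So q(s) = 6s^4 + 5s^3 + 2s^2 - s - 1.
Check: q(1) = 11. ✓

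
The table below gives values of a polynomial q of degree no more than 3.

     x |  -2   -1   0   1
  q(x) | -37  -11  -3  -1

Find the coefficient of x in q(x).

Write q(x) = ax^3 + bx^2 + cx + d. Substituting each data point gives a linear system:
  -8a + 4b - 2c + d = -37
  -a + b - c + d = -11
  d = -3
  a + b + c + d = -1
Solving the system yields a = 2, b = -3, c = 3, d = -3.
So q(x) = 2x³ - 3x² + 3x - 3.
The coefficient of x is 3.

3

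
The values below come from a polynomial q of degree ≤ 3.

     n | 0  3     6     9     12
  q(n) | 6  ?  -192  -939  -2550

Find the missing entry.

15

On equispaced nodes a degree-3 polynomial has vanishing fourth forward difference, so
  q(0) - 4·q(3) + 6·q(6) - 4·q(9) + q(12) = 0.
Substituting the known values and solving for q(3):
  -4·q(3) = -60
  q(3) = 15.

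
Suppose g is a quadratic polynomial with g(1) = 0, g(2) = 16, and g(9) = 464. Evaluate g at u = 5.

136

Write g(u) = au^2 + bu + c. Substituting each data point gives a linear system:
  a + b + c = 0
  4a + 2b + c = 16
  81a + 9b + c = 464
Solving the system yields a = 6, b = -2, c = -4.
So g(u) = 6u² - 2u - 4.
Then g(5) = 136.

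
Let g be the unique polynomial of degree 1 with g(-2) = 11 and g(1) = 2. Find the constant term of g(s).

Write g(s) = as + b. Substituting each data point gives a linear system:
  -2a + b = 11
  a + b = 2
Solving the system yields a = -3, b = 5.
So g(s) = -3s + 5.
The constant term is 5.

5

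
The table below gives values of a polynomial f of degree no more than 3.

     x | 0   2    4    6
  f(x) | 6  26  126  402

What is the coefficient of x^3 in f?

Write f(x) = ax^3 + bx^2 + cx + d. Substituting each data point gives a linear system:
  d = 6
  8a + 4b + 2c + d = 26
  64a + 16b + 4c + d = 126
  216a + 36b + 6c + d = 402
Solving the system yields a = 2, b = -2, c = 6, d = 6.
So f(x) = 2x³ - 2x² + 6x + 6.
The leading coefficient is 2.

2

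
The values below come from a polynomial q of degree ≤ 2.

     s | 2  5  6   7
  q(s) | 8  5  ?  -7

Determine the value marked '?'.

The 3 known points determine the degree-2 polynomial uniquely.
Write q(s) = as^2 + bs + c. Substituting each data point gives a linear system:
  4a + 2b + c = 8
  25a + 5b + c = 5
  49a + 7b + c = -7
Solving the system yields a = -1, b = 6, c = 0.
So q(s) = -s^2 + 6s.
Then q(6) = 0.

0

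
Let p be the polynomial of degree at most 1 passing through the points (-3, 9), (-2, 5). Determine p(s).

Write p(s) = as + b. Substituting each data point gives a linear system:
  -3a + b = 9
  -2a + b = 5
Solving the system yields a = -4, b = -3.
So p(s) = -4s - 3.
Check: p(-3) = 9. ✓

p(s) = -4s - 3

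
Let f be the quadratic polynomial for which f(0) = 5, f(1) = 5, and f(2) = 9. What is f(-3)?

29

Using the Lagrange interpolation formula with nodes 0, 1, 2:
  L_0(x) = (x - 1)(x - 2) / 2
  L_1(x) = x(x - 2) / -1
  L_2(x) = x(x - 1) / 2
Then f(x) = 5·L_0(x) + 5·L_1(x) + 9·L_2(x).
Expanding and collecting terms gives f(x) = 2x^2 - 2x + 5.
Evaluating at x = -3: f(-3) = 29.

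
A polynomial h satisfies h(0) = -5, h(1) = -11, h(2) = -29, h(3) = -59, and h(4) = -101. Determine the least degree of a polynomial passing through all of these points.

Forward differences of the values at u = 0, 1, 2, 3, 4:
  h  : -5  -11  -29  -59  -101
  Δ  : -6  -18  -30  -42
  Δ^2: -12  -12  -12
  Δ^3: 0  0
  Δ^4: 0
The second differences are constant (-12) and nonzero, while all higher differences vanish, so the minimal degree is 2.

2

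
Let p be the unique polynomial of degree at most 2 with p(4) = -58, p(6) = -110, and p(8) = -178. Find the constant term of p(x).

-2

Write p(x) = ax^2 + bx + c. Substituting each data point gives a linear system:
  16a + 4b + c = -58
  36a + 6b + c = -110
  64a + 8b + c = -178
Solving the system yields a = -2, b = -6, c = -2.
So p(x) = -2x² - 6x - 2.
The constant term is -2.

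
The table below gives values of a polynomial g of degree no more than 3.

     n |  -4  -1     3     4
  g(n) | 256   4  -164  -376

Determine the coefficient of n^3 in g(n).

-5

Write g(n) = an^3 + bn^2 + cn + d. Substituting each data point gives a linear system:
  -64a + 16b - 4c + d = 256
  -a + b - c + d = 4
  27a + 9b + 3c + d = -164
  64a + 16b + 4c + d = -376
Solving the system yields a = -5, b = -4, c = 1, d = 4.
So g(n) = -5n³ - 4n² + n + 4.
The leading coefficient is -5.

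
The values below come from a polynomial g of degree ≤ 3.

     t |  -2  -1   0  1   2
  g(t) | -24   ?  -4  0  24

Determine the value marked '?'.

The 4 known points determine the degree-3 polynomial uniquely.
Write g(t) = at^3 + bt^2 + ct + d. Substituting each data point gives a linear system:
  -8a + 4b - 2c + d = -24
  d = -4
  a + b + c + d = 0
  8a + 4b + 2c + d = 24
Solving the system yields a = 3, b = 1, c = 0, d = -4.
So g(t) = 3t^3 + t^2 - 4.
Then g(-1) = -6.

-6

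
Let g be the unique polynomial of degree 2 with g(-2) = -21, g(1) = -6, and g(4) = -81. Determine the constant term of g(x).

-1

Write g(x) = ax^2 + bx + c. Substituting each data point gives a linear system:
  4a - 2b + c = -21
  a + b + c = -6
  16a + 4b + c = -81
Solving the system yields a = -5, b = 0, c = -1.
So g(x) = -5x^2 - 1.
The constant term is -1.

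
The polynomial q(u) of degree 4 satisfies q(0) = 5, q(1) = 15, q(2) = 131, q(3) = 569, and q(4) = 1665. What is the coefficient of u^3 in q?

6

Write q(u) = au^4 + bu^3 + cu^2 + du + e. Substituting each data point gives a linear system:
  e = 5
  a + b + c + d + e = 15
  16a + 8b + 4c + 2d + e = 131
  81a + 27b + 9c + 3d + e = 569
  256a + 64b + 16c + 4d + e = 1665
Solving the system yields a = 5, b = 6, c = 0, d = -1, e = 5.
So q(u) = 5u^4 + 6u^3 - u + 5.
The coefficient of u^3 is 6.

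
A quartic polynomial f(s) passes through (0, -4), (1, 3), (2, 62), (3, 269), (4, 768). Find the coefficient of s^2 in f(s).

0

Write f(s) = as^4 + bs^3 + cs^2 + ds + e. Substituting each data point gives a linear system:
  e = -4
  a + b + c + d + e = 3
  16a + 8b + 4c + 2d + e = 62
  81a + 27b + 9c + 3d + e = 269
  256a + 64b + 16c + 4d + e = 768
Solving the system yields a = 2, b = 4, c = 0, d = 1, e = -4.
So f(s) = 2s⁴ + 4s³ + s - 4.
The coefficient of s^2 is 0.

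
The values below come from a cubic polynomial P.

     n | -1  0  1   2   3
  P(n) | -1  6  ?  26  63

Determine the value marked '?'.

11

On equispaced nodes a degree-3 polynomial has vanishing fourth forward difference, so
  P(-1) - 4·P(0) + 6·P(1) - 4·P(2) + P(3) = 0.
Substituting the known values and solving for P(1):
  6·P(1) = 66
  P(1) = 11.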